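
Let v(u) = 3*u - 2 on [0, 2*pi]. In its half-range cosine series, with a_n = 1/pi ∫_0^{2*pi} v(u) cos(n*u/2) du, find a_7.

-24/(49*pi)

a_7 = 1/pi ∫_0^{2*pi} (3*u - 2) cos(7*u/2) du.
Integrating by parts (boundary term plus one more integral), an antiderivative of (3*u - 2) cos(7*u/2) is 6*u*sin(7*u/2)/7 - 4*sin(7*u/2)/7 + 12*cos(7*u/2)/49; evaluating from 0 to 2*pi: ∫_{0}^{2*pi} (3*u - 2) cos(7*u/2) du = (-12/49) - (12/49) = -24/49.
Hence a_7 = (1/pi)·(-24/49) = -24/(49*pi).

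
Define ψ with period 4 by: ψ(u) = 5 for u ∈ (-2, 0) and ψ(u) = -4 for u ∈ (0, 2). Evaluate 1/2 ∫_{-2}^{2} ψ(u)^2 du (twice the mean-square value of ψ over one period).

1/2 ∫_{-2}^{2} ψ(u)^2 du = 1/2 · (82) = 41.

41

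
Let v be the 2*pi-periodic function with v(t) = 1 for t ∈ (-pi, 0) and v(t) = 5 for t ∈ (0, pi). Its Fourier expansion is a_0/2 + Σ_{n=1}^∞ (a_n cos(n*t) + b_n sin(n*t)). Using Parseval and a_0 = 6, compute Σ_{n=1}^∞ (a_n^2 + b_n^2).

8

Parseval: a_0^2/2 + Σ_{n≥1} (a_n^2+b_n^2) = 1/pi ∫_{-pi}^{pi} v(t)^2 dt = 26.
Subtract a_0^2/2 = 18: Σ (a_n^2+b_n^2) = 8.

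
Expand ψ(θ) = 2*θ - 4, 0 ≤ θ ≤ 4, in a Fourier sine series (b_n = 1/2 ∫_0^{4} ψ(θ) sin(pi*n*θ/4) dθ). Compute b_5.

0

b_5 = 1/2 ∫_0^{4} (2*θ - 4) sin(5*pi*θ/4) dθ.
Integrating by parts (boundary term plus one more integral), an antiderivative of (2*θ - 4) sin(5*pi*θ/4) is -8*θ*cos(5*pi*θ/4)/(5*pi) + 32*sin(5*pi*θ/4)/(25*pi**2) + 16*cos(5*pi*θ/4)/(5*pi); evaluating from 0 to 4: ∫_{0}^{4} (2*θ - 4) sin(5*pi*θ/4) dθ = (16/(5*pi)) - (16/(5*pi)) = 0.
Hence b_5 = (1/2)·(0) = 0.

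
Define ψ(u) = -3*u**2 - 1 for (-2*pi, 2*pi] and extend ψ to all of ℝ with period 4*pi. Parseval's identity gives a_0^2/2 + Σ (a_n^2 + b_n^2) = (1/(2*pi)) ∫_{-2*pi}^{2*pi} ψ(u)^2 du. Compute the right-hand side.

(1/(2*pi)) ∫_{-2*pi}^{2*pi} ψ(u)^2 du = (1/(2*pi)) · (4*pi + 32*pi**3 + 576*pi**5/5) = 2 + 16*pi**2 + 288*pi**4/5.

2 + 16*pi**2 + 288*pi**4/5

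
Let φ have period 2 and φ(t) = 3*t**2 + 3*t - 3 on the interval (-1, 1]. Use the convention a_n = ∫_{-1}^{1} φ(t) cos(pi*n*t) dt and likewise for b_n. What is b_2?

b_2 = ∫_{-1}^{1} φ(t) sin(2*pi*t) dt.
Integrating by parts twice (tabular method), an antiderivative of (3*t**2 + 3*t - 3) sin(2*pi*t) is -3*t**2*cos(2*pi*t)/(2*pi) + 3*t*sin(2*pi*t)/(2*pi**2) - 3*t*cos(2*pi*t)/(2*pi) + 3*sin(2*pi*t)/(4*pi**2) + 3*cos(2*pi*t)/(4*pi**3) + 3*cos(2*pi*t)/(2*pi); evaluating from -1 to 1: ∫_{-1}^{1} (3*t**2 + 3*t - 3) sin(2*pi*t) dt = (3*(1 - 2*pi**2)/(4*pi**3)) - (3*(1 + 2*pi**2)/(4*pi**3)) = -3/pi.
Hence b_2 = -3/pi.

-3/pi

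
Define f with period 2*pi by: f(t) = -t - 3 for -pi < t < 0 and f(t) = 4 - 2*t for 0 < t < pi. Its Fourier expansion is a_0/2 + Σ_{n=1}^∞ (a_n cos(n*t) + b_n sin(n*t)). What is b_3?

b_3 = 1/pi ∫_{-pi}^{pi} f(t) sin(3*t) dt.
Split the integral at the breakpoints.
Integrating by parts (boundary term plus one more integral), an antiderivative of (-t - 3) sin(3*t) is t*cos(3*t)/3 - sin(3*t)/9 + cos(3*t); evaluating from -pi to 0: ∫_{-pi}^{0} (-t - 3) sin(3*t) dt = (1) - (-1 + pi/3) = 2 - pi/3.
Integrating by parts (boundary term plus one more integral), an antiderivative of (4 - 2*t) sin(3*t) is 2*t*cos(3*t)/3 - 2*sin(3*t)/9 - 4*cos(3*t)/3; evaluating from 0 to pi: ∫_{0}^{pi} (4 - 2*t) sin(3*t) dt = (4/3 - 2*pi/3) - (-4/3) = 8/3 - 2*pi/3.
Summing the pieces and multiplying by (1/pi) gives b_3 = (14/3 - pi)/pi.

(14/3 - pi)/pi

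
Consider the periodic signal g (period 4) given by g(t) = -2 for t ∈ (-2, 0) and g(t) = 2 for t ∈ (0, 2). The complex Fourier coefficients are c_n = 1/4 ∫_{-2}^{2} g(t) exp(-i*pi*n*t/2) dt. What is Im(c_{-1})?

4/pi

Since g is real-valued, Im(c_{-1}) = -1/4 ∫_{-2}^{2} g(t) sin(-pi*t/2) dt = b_{1}/2.
g is odd and sin(-pi*t/2) is odd, so the integrand is even: ∫_{-2}^{2} g(t) sin(-pi*t/2) dt = 2∫_0^{2} g(t) sin(-pi*t/2) dt.
Directly, an antiderivative of (2) sin(-pi*t/2) is 4*cos(pi*t/2)/pi; evaluating from 0 to 2: ∫_{0}^{2} (2) sin(-pi*t/2) dt = (-4/pi) - (4/pi) = -8/pi.
So ∫_{-2}^{2} g(t) sin(-pi*t/2) dt = -16/pi.
Hence Im(c_{-1}) = (-1/4)·(-16/pi) = 4/pi.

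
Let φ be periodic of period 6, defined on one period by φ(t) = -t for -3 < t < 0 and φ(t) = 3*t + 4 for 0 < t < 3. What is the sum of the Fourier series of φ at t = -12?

t = -12 differs from t = 0 by -2 full period(s), and the series is 6-periodic.
At t = 0 the one-sided limits are φ(0^-) = 0 and φ(0^+) = 4.
By Dirichlet's theorem the series converges to their average, [(0) + (4)]/2 = 2.

2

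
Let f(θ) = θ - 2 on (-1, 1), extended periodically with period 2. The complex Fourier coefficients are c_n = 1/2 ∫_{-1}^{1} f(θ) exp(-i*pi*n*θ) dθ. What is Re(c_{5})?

Since f is real-valued, Re(c_{5}) = 1/2 ∫_{-1}^{1} f(θ) cos(5*pi*θ) dθ = a_{5}/2.
Integrating by parts (boundary term plus one more integral), an antiderivative of (θ - 2) cos(5*pi*θ) is θ*sin(5*pi*θ)/(5*pi) - 2*sin(5*pi*θ)/(5*pi) + cos(5*pi*θ)/(25*pi**2); evaluating from -1 to 1: ∫_{-1}^{1} (θ - 2) cos(5*pi*θ) dθ = (-1/(25*pi**2)) - (-1/(25*pi**2)) = 0.
Hence Re(c_{5}) = (1/2)·(0) = 0.

0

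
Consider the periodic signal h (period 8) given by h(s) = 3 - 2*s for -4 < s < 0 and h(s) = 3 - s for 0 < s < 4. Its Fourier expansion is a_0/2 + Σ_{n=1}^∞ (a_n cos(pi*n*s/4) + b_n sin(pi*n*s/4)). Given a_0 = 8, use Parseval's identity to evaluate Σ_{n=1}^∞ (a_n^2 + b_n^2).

74/3

Parseval: a_0^2/2 + Σ_{n≥1} (a_n^2+b_n^2) = 1/4 ∫_{-4}^{4} h(s)^2 ds = 170/3.
Subtract a_0^2/2 = 32: Σ (a_n^2+b_n^2) = 74/3.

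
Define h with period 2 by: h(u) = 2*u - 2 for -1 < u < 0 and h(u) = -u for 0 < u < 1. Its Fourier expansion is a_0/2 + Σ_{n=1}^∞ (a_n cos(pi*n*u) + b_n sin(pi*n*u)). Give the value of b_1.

5/pi

b_1 = ∫_{-1}^{1} h(u) sin(pi*u) du.
Split the integral at the breakpoints.
Integrating by parts (boundary term plus one more integral), an antiderivative of (2*u - 2) sin(pi*u) is -2*u*cos(pi*u)/pi + 2*sin(pi*u)/pi**2 + 2*cos(pi*u)/pi; evaluating from -1 to 0: ∫_{-1}^{0} (2*u - 2) sin(pi*u) du = (2/pi) - (-4/pi) = 6/pi.
Integrating by parts (boundary term plus one more integral), an antiderivative of (-u) sin(pi*u) is u*cos(pi*u)/pi - sin(pi*u)/pi**2; evaluating from 0 to 1: ∫_{0}^{1} (-u) sin(pi*u) du = (-1/pi) - (0) = -1/pi.
Summing the pieces gives b_1 = 5/pi.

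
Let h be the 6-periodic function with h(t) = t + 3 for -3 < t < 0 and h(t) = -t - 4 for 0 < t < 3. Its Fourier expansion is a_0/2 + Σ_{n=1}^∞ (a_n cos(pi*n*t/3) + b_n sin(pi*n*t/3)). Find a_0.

-4

a_0 = 1/3 ∫_{-3}^{3} h(t) dt = 1/3 · (-12) = -4.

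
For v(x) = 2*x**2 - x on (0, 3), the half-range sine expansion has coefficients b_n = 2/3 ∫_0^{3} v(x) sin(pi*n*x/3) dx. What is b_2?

b_2 = 2/3 ∫_0^{3} (2*x**2 - x) sin(2*pi*x/3) dx.
Integrating by parts twice (tabular method), an antiderivative of (2*x**2 - x) sin(2*pi*x/3) is -3*x**2*cos(2*pi*x/3)/pi + 9*x*sin(2*pi*x/3)/pi**2 + 3*x*cos(2*pi*x/3)/(2*pi) - 9*sin(2*pi*x/3)/(4*pi**2) + 27*cos(2*pi*x/3)/(2*pi**3); evaluating from 0 to 3: ∫_{0}^{3} (2*x**2 - x) sin(2*pi*x/3) dx = (9*(3 - 5*pi**2)/(2*pi**3)) - (27/(2*pi**3)) = -45/(2*pi).
Hence b_2 = (2/3)·(-45/(2*pi)) = -15/pi.

-15/pi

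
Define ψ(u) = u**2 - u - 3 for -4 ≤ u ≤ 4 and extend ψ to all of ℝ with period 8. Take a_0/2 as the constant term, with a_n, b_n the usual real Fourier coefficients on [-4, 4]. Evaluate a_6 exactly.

16/(9*pi**2)

a_6 = 1/4 ∫_{-4}^{4} ψ(u) cos(3*pi*u/2) du.
Integrating by parts twice (tabular method), an antiderivative of (u**2 - u - 3) cos(3*pi*u/2) is 2*u**2*sin(3*pi*u/2)/(3*pi) - 2*u*sin(3*pi*u/2)/(3*pi) + 8*u*cos(3*pi*u/2)/(9*pi**2) - 2*sin(3*pi*u/2)/pi - 16*sin(3*pi*u/2)/(27*pi**3) - 4*cos(3*pi*u/2)/(9*pi**2); evaluating from -4 to 4: ∫_{-4}^{4} (u**2 - u - 3) cos(3*pi*u/2) du = (28/(9*pi**2)) - (-4/pi**2) = 64/(9*pi**2).
Hence a_6 = (1/4)·(64/(9*pi**2)) = 16/(9*pi**2).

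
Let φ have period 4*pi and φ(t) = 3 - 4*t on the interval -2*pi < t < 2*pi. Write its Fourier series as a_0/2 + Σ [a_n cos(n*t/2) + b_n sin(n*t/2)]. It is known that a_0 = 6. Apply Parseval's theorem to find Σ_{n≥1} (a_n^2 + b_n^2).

128*pi**2/3

Parseval: a_0^2/2 + Σ_{n≥1} (a_n^2+b_n^2) = (1/(2*pi)) ∫_{-2*pi}^{2*pi} φ(t)^2 dt = 18 + 128*pi**2/3.
Subtract a_0^2/2 = 18: Σ (a_n^2+b_n^2) = 128*pi**2/3.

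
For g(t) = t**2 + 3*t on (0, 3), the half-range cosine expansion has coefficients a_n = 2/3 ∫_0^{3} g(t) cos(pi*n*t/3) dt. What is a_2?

a_2 = 2/3 ∫_0^{3} (t**2 + 3*t) cos(2*pi*t/3) dt.
Integrating by parts twice (tabular method), an antiderivative of (t**2 + 3*t) cos(2*pi*t/3) is 3*t**2*sin(2*pi*t/3)/(2*pi) + 9*t*sin(2*pi*t/3)/(2*pi) + 9*t*cos(2*pi*t/3)/(2*pi**2) - 27*sin(2*pi*t/3)/(4*pi**3) + 27*cos(2*pi*t/3)/(4*pi**2); evaluating from 0 to 3: ∫_{0}^{3} (t**2 + 3*t) cos(2*pi*t/3) dt = (81/(4*pi**2)) - (27/(4*pi**2)) = 27/(2*pi**2).
Hence a_2 = (2/3)·(27/(2*pi**2)) = 9/pi**2.

9/pi**2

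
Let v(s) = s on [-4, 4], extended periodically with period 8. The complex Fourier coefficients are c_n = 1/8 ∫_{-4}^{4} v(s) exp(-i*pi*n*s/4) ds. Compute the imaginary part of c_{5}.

Since v is real-valued, Im(c_{5}) = -1/8 ∫_{-4}^{4} v(s) sin(5*pi*s/4) ds = -b_{5}/2.
v is odd and sin(5*pi*s/4) is odd, so the integrand is even: ∫_{-4}^{4} v(s) sin(5*pi*s/4) ds = 2∫_0^{4} v(s) sin(5*pi*s/4) ds.
Integrating by parts (boundary term plus one more integral), an antiderivative of (s) sin(5*pi*s/4) is -4*s*cos(5*pi*s/4)/(5*pi) + 16*sin(5*pi*s/4)/(25*pi**2); evaluating from 0 to 4: ∫_{0}^{4} (s) sin(5*pi*s/4) ds = (16/(5*pi)) - (0) = 16/(5*pi).
So ∫_{-4}^{4} v(s) sin(5*pi*s/4) ds = 32/(5*pi).
Hence Im(c_{5}) = (-1/8)·(32/(5*pi)) = -4/(5*pi).

-4/(5*pi)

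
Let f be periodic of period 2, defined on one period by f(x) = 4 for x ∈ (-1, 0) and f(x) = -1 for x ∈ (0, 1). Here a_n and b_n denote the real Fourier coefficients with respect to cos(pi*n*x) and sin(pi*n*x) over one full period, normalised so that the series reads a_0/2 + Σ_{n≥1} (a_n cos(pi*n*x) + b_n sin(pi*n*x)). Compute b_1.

-10/pi

b_1 = ∫_{-1}^{1} f(x) sin(pi*x) dx.
Split the integral at the breakpoints.
Directly, an antiderivative of (4) sin(pi*x) is -4*cos(pi*x)/pi; evaluating from -1 to 0: ∫_{-1}^{0} (4) sin(pi*x) dx = (-4/pi) - (4/pi) = -8/pi.
Directly, an antiderivative of (-1) sin(pi*x) is cos(pi*x)/pi; evaluating from 0 to 1: ∫_{0}^{1} (-1) sin(pi*x) dx = (-1/pi) - (1/pi) = -2/pi.
Summing the pieces gives b_1 = -10/pi.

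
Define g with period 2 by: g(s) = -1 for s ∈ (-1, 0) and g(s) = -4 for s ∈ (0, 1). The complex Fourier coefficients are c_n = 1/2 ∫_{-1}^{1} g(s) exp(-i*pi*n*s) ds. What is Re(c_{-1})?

Since g is real-valued, Re(c_{-1}) = 1/2 ∫_{-1}^{1} g(s) cos(-pi*s) ds = a_{1}/2.
Split the integral at the breakpoints.
Directly, an antiderivative of (-1) cos(-pi*s) is -sin(pi*s)/pi; evaluating from -1 to 0: ∫_{-1}^{0} (-1) cos(-pi*s) ds = (0) - (0) = 0.
Directly, an antiderivative of (-4) cos(-pi*s) is -4*sin(pi*s)/pi; evaluating from 0 to 1: ∫_{0}^{1} (-4) cos(-pi*s) ds = (0) - (0) = 0.
So ∫_{-1}^{1} g(s) cos(-pi*s) ds = 0.
Hence Re(c_{-1}) = (1/2)·(0) = 0.

0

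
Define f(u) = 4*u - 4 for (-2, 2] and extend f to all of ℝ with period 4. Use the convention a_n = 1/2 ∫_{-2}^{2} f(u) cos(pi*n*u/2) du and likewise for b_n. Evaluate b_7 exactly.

b_7 = 1/2 ∫_{-2}^{2} f(u) sin(7*pi*u/2) du.
Integrating by parts (boundary term plus one more integral), an antiderivative of (4*u - 4) sin(7*pi*u/2) is -8*u*cos(7*pi*u/2)/(7*pi) + 16*sin(7*pi*u/2)/(49*pi**2) + 8*cos(7*pi*u/2)/(7*pi); evaluating from -2 to 2: ∫_{-2}^{2} (4*u - 4) sin(7*pi*u/2) du = (8/(7*pi)) - (-24/(7*pi)) = 32/(7*pi).
Hence b_7 = (1/2)·(32/(7*pi)) = 16/(7*pi).

16/(7*pi)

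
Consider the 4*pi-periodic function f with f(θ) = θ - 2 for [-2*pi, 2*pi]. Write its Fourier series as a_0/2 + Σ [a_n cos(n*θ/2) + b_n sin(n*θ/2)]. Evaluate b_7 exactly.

b_7 = (1/(2*pi)) ∫_{-2*pi}^{2*pi} f(θ) sin(7*θ/2) dθ.
Integrating by parts (boundary term plus one more integral), an antiderivative of (θ - 2) sin(7*θ/2) is -2*θ*cos(7*θ/2)/7 + 4*sin(7*θ/2)/49 + 4*cos(7*θ/2)/7; evaluating from -2*pi to 2*pi: ∫_{-2*pi}^{2*pi} (θ - 2) sin(7*θ/2) dθ = (-4/7 + 4*pi/7) - (-4*pi/7 - 4/7) = 8*pi/7.
Hence b_7 = (1/(2*pi))·(8*pi/7) = 4/7.

4/7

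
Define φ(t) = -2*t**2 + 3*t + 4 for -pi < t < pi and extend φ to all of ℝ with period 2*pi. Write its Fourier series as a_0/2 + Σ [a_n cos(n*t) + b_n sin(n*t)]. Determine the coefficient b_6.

-1

b_6 = 1/pi ∫_{-pi}^{pi} φ(t) sin(6*t) dt.
Integrating by parts twice (tabular method), an antiderivative of (-2*t**2 + 3*t + 4) sin(6*t) is t**2*cos(6*t)/3 - t*sin(6*t)/9 - t*cos(6*t)/2 + sin(6*t)/12 - 37*cos(6*t)/54; evaluating from -pi to pi: ∫_{-pi}^{pi} (-2*t**2 + 3*t + 4) sin(6*t) dt = (-pi/2 - 37/54 + pi**2/3) - (-37/54 + pi/2 + pi**2/3) = -pi.
Hence b_6 = (1/pi)·(-pi) = -1.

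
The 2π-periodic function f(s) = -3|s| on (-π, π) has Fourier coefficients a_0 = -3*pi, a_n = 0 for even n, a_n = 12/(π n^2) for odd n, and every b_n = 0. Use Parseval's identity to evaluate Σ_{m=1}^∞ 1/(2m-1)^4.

pi**4/96

Parseval: a_0^2/2 + Σ a_n^2 = (1/π) ∫_{-π}^{π} f(s)^2 ds = 6*pi**2.
Subtract a_0^2/2 = 9*pi**2/2: Σ a_n^2 = 3*pi**2/2.
Only odd n contribute, with a_n^2 = 144/(π^2 n^4), so Σ_{m≥1} 1/(2m-1)^4 = π^2·(3*pi**2/2)/144 = pi**4/96.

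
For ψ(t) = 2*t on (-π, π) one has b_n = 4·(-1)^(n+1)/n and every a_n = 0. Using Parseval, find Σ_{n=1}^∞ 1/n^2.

Parseval: Σ b_n^2 = (1/π) ∫_{-π}^{π} ψ(t)^2 dt = 8*pi**2/3.
Σ b_n^2 = Σ 16/n^2, so Σ 1/n^2 = (8*pi**2/3)/16 = pi**2/6.

pi**2/6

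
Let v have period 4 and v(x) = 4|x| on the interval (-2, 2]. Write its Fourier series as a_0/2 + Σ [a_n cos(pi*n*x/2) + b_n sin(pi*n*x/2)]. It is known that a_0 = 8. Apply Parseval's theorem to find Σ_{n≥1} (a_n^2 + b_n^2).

Parseval: a_0^2/2 + Σ_{n≥1} (a_n^2+b_n^2) = 1/2 ∫_{-2}^{2} v(x)^2 dx = 128/3.
Subtract a_0^2/2 = 32: Σ (a_n^2+b_n^2) = 32/3.

32/3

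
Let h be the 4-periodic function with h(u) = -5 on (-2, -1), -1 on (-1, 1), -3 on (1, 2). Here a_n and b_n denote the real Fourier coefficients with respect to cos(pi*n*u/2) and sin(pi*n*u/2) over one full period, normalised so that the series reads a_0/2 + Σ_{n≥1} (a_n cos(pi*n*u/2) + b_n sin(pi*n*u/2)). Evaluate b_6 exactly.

-2/(3*pi)

b_6 = 1/2 ∫_{-2}^{2} h(u) sin(3*pi*u) du.
Split the integral at the breakpoints.
Directly, an antiderivative of (-5) sin(3*pi*u) is 5*cos(3*pi*u)/(3*pi); evaluating from -2 to -1: ∫_{-2}^{-1} (-5) sin(3*pi*u) du = (-5/(3*pi)) - (5/(3*pi)) = -10/(3*pi).
Directly, an antiderivative of (-1) sin(3*pi*u) is cos(3*pi*u)/(3*pi); evaluating from -1 to 1: ∫_{-1}^{1} (-1) sin(3*pi*u) du = (-1/(3*pi)) - (-1/(3*pi)) = 0.
Directly, an antiderivative of (-3) sin(3*pi*u) is cos(3*pi*u)/pi; evaluating from 1 to 2: ∫_{1}^{2} (-3) sin(3*pi*u) du = (1/pi) - (-1/pi) = 2/pi.
Summing the pieces and multiplying by (1/2) gives b_6 = -2/(3*pi).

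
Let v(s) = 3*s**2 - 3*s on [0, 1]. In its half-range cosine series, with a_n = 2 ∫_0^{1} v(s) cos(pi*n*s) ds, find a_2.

a_2 = 2 ∫_0^{1} (3*s**2 - 3*s) cos(2*pi*s) ds.
Integrating by parts twice (tabular method), an antiderivative of (3*s**2 - 3*s) cos(2*pi*s) is 3*s**2*sin(2*pi*s)/(2*pi) - 3*s*sin(2*pi*s)/(2*pi) + 3*s*cos(2*pi*s)/(2*pi**2) - 3*sin(2*pi*s)/(4*pi**3) - 3*cos(2*pi*s)/(4*pi**2); evaluating from 0 to 1: ∫_{0}^{1} (3*s**2 - 3*s) cos(2*pi*s) ds = (3/(4*pi**2)) - (-3/(4*pi**2)) = 3/(2*pi**2).
Hence a_2 = 2·(3/(2*pi**2)) = 3/pi**2.

3/pi**2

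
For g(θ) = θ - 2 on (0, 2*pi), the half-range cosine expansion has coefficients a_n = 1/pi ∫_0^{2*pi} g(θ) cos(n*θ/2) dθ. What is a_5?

-8/(25*pi)

a_5 = 1/pi ∫_0^{2*pi} (θ - 2) cos(5*θ/2) dθ.
Integrating by parts (boundary term plus one more integral), an antiderivative of (θ - 2) cos(5*θ/2) is 2*θ*sin(5*θ/2)/5 - 4*sin(5*θ/2)/5 + 4*cos(5*θ/2)/25; evaluating from 0 to 2*pi: ∫_{0}^{2*pi} (θ - 2) cos(5*θ/2) dθ = (-4/25) - (4/25) = -8/25.
Hence a_5 = (1/pi)·(-8/25) = -8/(25*pi).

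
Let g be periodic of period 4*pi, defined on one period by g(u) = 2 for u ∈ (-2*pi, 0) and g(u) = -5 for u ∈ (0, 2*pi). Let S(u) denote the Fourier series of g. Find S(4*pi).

-3/2

u = 4*pi differs from u = 0 by 1 full period(s), and the series is 4*pi-periodic.
At u = 0 the one-sided limits are g(0^-) = 2 and g(0^+) = -5.
By Dirichlet's theorem the series converges to their average, [(2) + (-5)]/2 = -3/2.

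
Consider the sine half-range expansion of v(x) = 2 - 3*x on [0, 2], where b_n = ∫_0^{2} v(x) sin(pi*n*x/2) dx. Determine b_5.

-4/(5*pi)

b_5 = ∫_0^{2} (2 - 3*x) sin(5*pi*x/2) dx.
Integrating by parts (boundary term plus one more integral), an antiderivative of (2 - 3*x) sin(5*pi*x/2) is 6*x*cos(5*pi*x/2)/(5*pi) - 12*sin(5*pi*x/2)/(25*pi**2) - 4*cos(5*pi*x/2)/(5*pi); evaluating from 0 to 2: ∫_{0}^{2} (2 - 3*x) sin(5*pi*x/2) dx = (-8/(5*pi)) - (-4/(5*pi)) = -4/(5*pi).
Hence b_5 = -4/(5*pi).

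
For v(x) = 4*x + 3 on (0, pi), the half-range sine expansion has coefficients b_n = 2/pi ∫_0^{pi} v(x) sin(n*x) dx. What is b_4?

-2

b_4 = 2/pi ∫_0^{pi} (4*x + 3) sin(4*x) dx.
Integrating by parts (boundary term plus one more integral), an antiderivative of (4*x + 3) sin(4*x) is -x*cos(4*x) + sin(4*x)/4 - 3*cos(4*x)/4; evaluating from 0 to pi: ∫_{0}^{pi} (4*x + 3) sin(4*x) dx = (-pi - 3/4) - (-3/4) = -pi.
Hence b_4 = (2/pi)·(-pi) = -2.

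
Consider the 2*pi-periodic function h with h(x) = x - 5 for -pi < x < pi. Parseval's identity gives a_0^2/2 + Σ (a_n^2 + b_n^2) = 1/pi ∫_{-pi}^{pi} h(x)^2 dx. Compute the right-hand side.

2*pi**2/3 + 50

1/pi ∫_{-pi}^{pi} h(x)^2 dx = 1/pi · (2*pi*(pi**2 + 75)/3) = 2*pi**2/3 + 50.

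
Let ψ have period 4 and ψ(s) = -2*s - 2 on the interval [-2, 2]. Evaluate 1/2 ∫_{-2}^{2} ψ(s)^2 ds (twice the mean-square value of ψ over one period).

56/3

1/2 ∫_{-2}^{2} ψ(s)^2 ds = 1/2 · (112/3) = 56/3.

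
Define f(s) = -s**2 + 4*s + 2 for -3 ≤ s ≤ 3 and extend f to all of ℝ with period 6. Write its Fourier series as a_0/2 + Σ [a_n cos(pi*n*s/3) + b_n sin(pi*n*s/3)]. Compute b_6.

b_6 = 1/3 ∫_{-3}^{3} f(s) sin(2*pi*s) ds.
Integrating by parts twice (tabular method), an antiderivative of (-s**2 + 4*s + 2) sin(2*pi*s) is s**2*cos(2*pi*s)/(2*pi) - s*sin(2*pi*s)/(2*pi**2) - 2*s*cos(2*pi*s)/pi + sin(2*pi*s)/pi**2 - cos(2*pi*s)/pi - cos(2*pi*s)/(4*pi**3); evaluating from -3 to 3: ∫_{-3}^{3} (-s**2 + 4*s + 2) sin(2*pi*s) ds = ((-10*pi**2 - 1)/(4*pi**3)) - ((-1 + 38*pi**2)/(4*pi**3)) = -12/pi.
Hence b_6 = (1/3)·(-12/pi) = -4/pi.

-4/pi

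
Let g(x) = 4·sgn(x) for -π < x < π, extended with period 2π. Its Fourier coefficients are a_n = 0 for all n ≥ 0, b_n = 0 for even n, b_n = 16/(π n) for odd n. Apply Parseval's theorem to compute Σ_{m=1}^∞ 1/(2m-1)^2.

pi**2/8

Parseval: Σ b_n^2 = (1/π) ∫_{-π}^{π} g(x)^2 dx = 32.
Only odd n contribute, with b_n^2 = 256/(π^2 n^2), so Σ_{m≥1} 1/(2m-1)^2 = π^2·(32)/256 = pi**2/8.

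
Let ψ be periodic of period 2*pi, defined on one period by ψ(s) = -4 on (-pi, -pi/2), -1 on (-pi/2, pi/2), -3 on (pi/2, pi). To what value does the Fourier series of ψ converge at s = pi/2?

-2

At s = pi/2 the one-sided limits are ψ(pi/2^-) = -1 and ψ(pi/2^+) = -3.
By Dirichlet's theorem the series converges to their average, [(-1) + (-3)]/2 = -2.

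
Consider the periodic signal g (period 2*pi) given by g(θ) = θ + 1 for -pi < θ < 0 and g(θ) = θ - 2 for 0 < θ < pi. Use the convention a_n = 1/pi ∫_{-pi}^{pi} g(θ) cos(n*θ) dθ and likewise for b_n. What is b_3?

b_3 = 1/pi ∫_{-pi}^{pi} g(θ) sin(3*θ) dθ.
Split the integral at the breakpoints.
Integrating by parts (boundary term plus one more integral), an antiderivative of (θ + 1) sin(3*θ) is -θ*cos(3*θ)/3 + sin(3*θ)/9 - cos(3*θ)/3; evaluating from -pi to 0: ∫_{-pi}^{0} (θ + 1) sin(3*θ) dθ = (-1/3) - (1/3 - pi/3) = -2/3 + pi/3.
Integrating by parts (boundary term plus one more integral), an antiderivative of (θ - 2) sin(3*θ) is -θ*cos(3*θ)/3 + sin(3*θ)/9 + 2*cos(3*θ)/3; evaluating from 0 to pi: ∫_{0}^{pi} (θ - 2) sin(3*θ) dθ = (-2/3 + pi/3) - (2/3) = -4/3 + pi/3.
Summing the pieces and multiplying by (1/pi) gives b_3 = 2/3 - 2/pi.

2/3 - 2/pi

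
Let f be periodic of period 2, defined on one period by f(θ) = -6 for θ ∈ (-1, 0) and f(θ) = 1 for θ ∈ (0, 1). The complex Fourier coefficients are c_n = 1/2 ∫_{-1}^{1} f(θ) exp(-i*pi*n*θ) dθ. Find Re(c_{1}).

Since f is real-valued, Re(c_{1}) = 1/2 ∫_{-1}^{1} f(θ) cos(pi*θ) dθ = a_{1}/2.
Split the integral at the breakpoints.
Directly, an antiderivative of (-6) cos(pi*θ) is -6*sin(pi*θ)/pi; evaluating from -1 to 0: ∫_{-1}^{0} (-6) cos(pi*θ) dθ = (0) - (0) = 0.
Directly, an antiderivative of (1) cos(pi*θ) is sin(pi*θ)/pi; evaluating from 0 to 1: ∫_{0}^{1} (1) cos(pi*θ) dθ = (0) - (0) = 0.
So ∫_{-1}^{1} f(θ) cos(pi*θ) dθ = 0.
Hence Re(c_{1}) = (1/2)·(0) = 0.

0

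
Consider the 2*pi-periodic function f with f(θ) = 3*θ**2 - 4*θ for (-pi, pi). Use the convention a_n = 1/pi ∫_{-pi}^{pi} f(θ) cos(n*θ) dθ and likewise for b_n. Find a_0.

a_0 = 1/pi ∫_{-pi}^{pi} f(θ) dθ = 1/pi · (2*pi**3) = 2*pi**2.

2*pi**2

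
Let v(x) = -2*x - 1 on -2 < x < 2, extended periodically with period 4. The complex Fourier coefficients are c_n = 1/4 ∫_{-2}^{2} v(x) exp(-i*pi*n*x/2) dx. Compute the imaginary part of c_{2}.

Since v is real-valued, Im(c_{2}) = -1/4 ∫_{-2}^{2} v(x) sin(pi*x) dx = -b_{2}/2.
Integrating by parts (boundary term plus one more integral), an antiderivative of (-2*x - 1) sin(pi*x) is 2*x*cos(pi*x)/pi - 2*sin(pi*x)/pi**2 + cos(pi*x)/pi; evaluating from -2 to 2: ∫_{-2}^{2} (-2*x - 1) sin(pi*x) dx = (5/pi) - (-3/pi) = 8/pi.
Hence Im(c_{2}) = (-1/4)·(8/pi) = -2/pi.

-2/pi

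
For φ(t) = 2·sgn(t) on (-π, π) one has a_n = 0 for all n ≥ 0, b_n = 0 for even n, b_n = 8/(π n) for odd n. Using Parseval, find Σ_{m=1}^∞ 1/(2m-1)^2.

pi**2/8

Parseval: Σ b_n^2 = (1/π) ∫_{-π}^{π} φ(t)^2 dt = 8.
Only odd n contribute, with b_n^2 = 64/(π^2 n^2), so Σ_{m≥1} 1/(2m-1)^2 = π^2·(8)/64 = pi**2/8.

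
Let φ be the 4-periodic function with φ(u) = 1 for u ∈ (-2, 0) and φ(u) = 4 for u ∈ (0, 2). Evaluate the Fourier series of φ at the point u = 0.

5/2

At u = 0 the one-sided limits are φ(0^-) = 1 and φ(0^+) = 4.
By Dirichlet's theorem the series converges to their average, [(1) + (4)]/2 = 5/2.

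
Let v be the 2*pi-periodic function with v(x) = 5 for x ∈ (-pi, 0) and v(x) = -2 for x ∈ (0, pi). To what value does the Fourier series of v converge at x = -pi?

At x = -pi the one-sided limits are v(-pi^-) = -2 and v(-pi^+) = 5.
By Dirichlet's theorem the series converges to their average, [(-2) + (5)]/2 = 3/2.

3/2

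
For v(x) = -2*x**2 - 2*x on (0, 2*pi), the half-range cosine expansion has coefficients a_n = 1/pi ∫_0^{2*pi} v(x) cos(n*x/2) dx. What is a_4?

-2

a_4 = 1/pi ∫_0^{2*pi} (-2*x**2 - 2*x) cos(2*x) dx.
Integrating by parts twice (tabular method), an antiderivative of (-2*x**2 - 2*x) cos(2*x) is -x**2*sin(2*x) - x*sin(2*x) - x*cos(2*x) + sin(2*x)/2 - cos(2*x)/2; evaluating from 0 to 2*pi: ∫_{0}^{2*pi} (-2*x**2 - 2*x) cos(2*x) dx = (-2*pi - 1/2) - (-1/2) = -2*pi.
Hence a_4 = (1/pi)·(-2*pi) = -2.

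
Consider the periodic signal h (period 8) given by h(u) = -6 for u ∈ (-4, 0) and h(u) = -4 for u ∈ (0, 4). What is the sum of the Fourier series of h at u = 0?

At u = 0 the one-sided limits are h(0^-) = -6 and h(0^+) = -4.
By Dirichlet's theorem the series converges to their average, [(-6) + (-4)]/2 = -5.

-5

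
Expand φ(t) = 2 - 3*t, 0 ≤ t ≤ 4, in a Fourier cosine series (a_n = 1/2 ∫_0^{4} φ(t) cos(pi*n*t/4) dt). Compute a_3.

16/(3*pi**2)

a_3 = 1/2 ∫_0^{4} (2 - 3*t) cos(3*pi*t/4) dt.
Integrating by parts (boundary term plus one more integral), an antiderivative of (2 - 3*t) cos(3*pi*t/4) is -4*t*sin(3*pi*t/4)/pi + 8*sin(3*pi*t/4)/(3*pi) - 16*cos(3*pi*t/4)/(3*pi**2); evaluating from 0 to 4: ∫_{0}^{4} (2 - 3*t) cos(3*pi*t/4) dt = (16/(3*pi**2)) - (-16/(3*pi**2)) = 32/(3*pi**2).
Hence a_3 = (1/2)·(32/(3*pi**2)) = 16/(3*pi**2).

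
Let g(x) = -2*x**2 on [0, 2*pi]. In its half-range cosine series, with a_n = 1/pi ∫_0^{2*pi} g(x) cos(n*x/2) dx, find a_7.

a_7 = 1/pi ∫_0^{2*pi} (-2*x**2) cos(7*x/2) dx.
Integrating by parts twice (tabular method), an antiderivative of (-2*x**2) cos(7*x/2) is -4*x**2*sin(7*x/2)/7 - 16*x*cos(7*x/2)/49 + 32*sin(7*x/2)/343; evaluating from 0 to 2*pi: ∫_{0}^{2*pi} (-2*x**2) cos(7*x/2) dx = (32*pi/49) - (0) = 32*pi/49.
Hence a_7 = (1/pi)·(32*pi/49) = 32/49.

32/49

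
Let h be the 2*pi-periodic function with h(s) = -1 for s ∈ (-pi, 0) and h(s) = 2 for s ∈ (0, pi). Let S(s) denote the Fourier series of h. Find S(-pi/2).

-1

h is continuous at s = -pi/2 with value -1, so the series converges to -1 there.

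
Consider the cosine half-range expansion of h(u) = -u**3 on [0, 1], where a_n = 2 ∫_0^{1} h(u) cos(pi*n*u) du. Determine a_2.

-3/(2*pi**2)

a_2 = 2 ∫_0^{1} (-u**3) cos(2*pi*u) du.
Integrating by parts three times (tabular method), an antiderivative of (-u**3) cos(2*pi*u) is -u**3*sin(2*pi*u)/(2*pi) - 3*u**2*cos(2*pi*u)/(4*pi**2) + 3*u*sin(2*pi*u)/(4*pi**3) + 3*cos(2*pi*u)/(8*pi**4); evaluating from 0 to 1: ∫_{0}^{1} (-u**3) cos(2*pi*u) du = (3*(1 - 2*pi**2)/(8*pi**4)) - (3/(8*pi**4)) = -3/(4*pi**2).
Hence a_2 = 2·(-3/(4*pi**2)) = -3/(2*pi**2).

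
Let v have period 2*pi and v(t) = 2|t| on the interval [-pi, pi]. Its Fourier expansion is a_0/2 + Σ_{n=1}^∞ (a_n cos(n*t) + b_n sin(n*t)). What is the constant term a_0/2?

a_0 = 1/pi ∫_{-pi}^{pi} v(t) dt = 1/pi · (2*pi**2) = 2*pi.
So the constant term a_0/2 = pi.

pi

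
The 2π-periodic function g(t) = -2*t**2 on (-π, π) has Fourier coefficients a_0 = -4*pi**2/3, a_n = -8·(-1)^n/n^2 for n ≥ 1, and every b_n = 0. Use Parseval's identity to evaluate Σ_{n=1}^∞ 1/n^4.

Parseval: a_0^2/2 + Σ a_n^2 = (1/π) ∫_{-π}^{π} g(t)^2 dt = 8*pi**4/5.
Subtract a_0^2/2 = 8*pi**4/9: Σ a_n^2 = 32*pi**4/45.
Since a_n^2 = 64/n^4, Σ 1/n^4 = pi**4/90.

pi**4/90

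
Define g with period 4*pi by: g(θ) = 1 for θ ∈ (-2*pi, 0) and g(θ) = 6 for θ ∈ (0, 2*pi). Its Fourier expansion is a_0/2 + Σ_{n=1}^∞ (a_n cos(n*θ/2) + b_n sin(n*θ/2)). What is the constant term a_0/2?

a_0 = (1/(2*pi)) ∫_{-2*pi}^{2*pi} g(θ) dθ = (1/(2*pi)) · (14*pi) = 7.
So the constant term a_0/2 = 7/2.

7/2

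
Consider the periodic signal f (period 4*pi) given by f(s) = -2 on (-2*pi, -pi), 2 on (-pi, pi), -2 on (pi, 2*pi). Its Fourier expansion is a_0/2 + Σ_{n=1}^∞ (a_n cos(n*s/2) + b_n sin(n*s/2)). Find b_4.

0

b_4 = (1/(2*pi)) ∫_{-2*pi}^{2*pi} f(s) sin(2*s) ds.
f is even and sin(2*s) is odd, so the integrand is odd over a symmetric interval and the integral vanishes.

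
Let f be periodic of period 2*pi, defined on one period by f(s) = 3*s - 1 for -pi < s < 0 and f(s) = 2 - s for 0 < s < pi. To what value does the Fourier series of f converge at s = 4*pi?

s = 4*pi differs from s = 0 by 2 full period(s), and the series is 2*pi-periodic.
At s = 0 the one-sided limits are f(0^-) = -1 and f(0^+) = 2.
By Dirichlet's theorem the series converges to their average, [(-1) + (2)]/2 = 1/2.

1/2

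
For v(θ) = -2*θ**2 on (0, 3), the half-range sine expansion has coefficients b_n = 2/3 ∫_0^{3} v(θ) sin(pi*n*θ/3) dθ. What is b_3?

-12/pi + 16/(3*pi**3)

b_3 = 2/3 ∫_0^{3} (-2*θ**2) sin(pi*θ) dθ.
Integrating by parts twice (tabular method), an antiderivative of (-2*θ**2) sin(pi*θ) is 2*θ**2*cos(pi*θ)/pi - 4*θ*sin(pi*θ)/pi**2 - 4*cos(pi*θ)/pi**3; evaluating from 0 to 3: ∫_{0}^{3} (-2*θ**2) sin(pi*θ) dθ = (-18/pi + 4/pi**3) - (-4/pi**3) = -18/pi + 8/pi**3.
Hence b_3 = (2/3)·(-18/pi + 8/pi**3) = -12/pi + 16/(3*pi**3).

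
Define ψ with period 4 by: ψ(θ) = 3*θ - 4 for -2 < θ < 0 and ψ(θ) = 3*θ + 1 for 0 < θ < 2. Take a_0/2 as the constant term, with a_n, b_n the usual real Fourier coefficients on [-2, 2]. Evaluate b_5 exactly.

b_5 = 1/2 ∫_{-2}^{2} ψ(θ) sin(5*pi*θ/2) dθ.
Split the integral at the breakpoints.
Integrating by parts (boundary term plus one more integral), an antiderivative of (3*θ - 4) sin(5*pi*θ/2) is -6*θ*cos(5*pi*θ/2)/(5*pi) + 12*sin(5*pi*θ/2)/(25*pi**2) + 8*cos(5*pi*θ/2)/(5*pi); evaluating from -2 to 0: ∫_{-2}^{0} (3*θ - 4) sin(5*pi*θ/2) dθ = (8/(5*pi)) - (-4/pi) = 28/(5*pi).
Integrating by parts (boundary term plus one more integral), an antiderivative of (3*θ + 1) sin(5*pi*θ/2) is -6*θ*cos(5*pi*θ/2)/(5*pi) + 12*sin(5*pi*θ/2)/(25*pi**2) - 2*cos(5*pi*θ/2)/(5*pi); evaluating from 0 to 2: ∫_{0}^{2} (3*θ + 1) sin(5*pi*θ/2) dθ = (14/(5*pi)) - (-2/(5*pi)) = 16/(5*pi).
Summing the pieces and multiplying by (1/2) gives b_5 = 22/(5*pi).

22/(5*pi)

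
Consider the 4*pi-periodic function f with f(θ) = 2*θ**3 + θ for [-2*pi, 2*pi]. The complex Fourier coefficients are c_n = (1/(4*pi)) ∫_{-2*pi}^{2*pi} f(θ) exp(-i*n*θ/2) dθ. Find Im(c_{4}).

-1 + 4*pi**2

Since f is real-valued, Im(c_{4}) = -(1/(4*pi)) ∫_{-2*pi}^{2*pi} f(θ) sin(2*θ) dθ = -b_{4}/2.
f is odd and sin(2*θ) is odd, so the integrand is even: ∫_{-2*pi}^{2*pi} f(θ) sin(2*θ) dθ = 2∫_0^{2*pi} f(θ) sin(2*θ) dθ.
Integrating by parts three times (tabular method), an antiderivative of (2*θ**3 + θ) sin(2*θ) is -θ**3*cos(2*θ) + 3*θ**2*sin(2*θ)/2 + θ*cos(2*θ) - sin(2*θ)/2; evaluating from 0 to 2*pi: ∫_{0}^{2*pi} (2*θ**3 + θ) sin(2*θ) dθ = (-8*pi**3 + 2*pi) - (0) = -8*pi**3 + 2*pi.
So ∫_{-2*pi}^{2*pi} f(θ) sin(2*θ) dθ = -16*pi**3 + 4*pi.
Hence Im(c_{4}) = (-1/(4*pi))·(-16*pi**3 + 4*pi) = -1 + 4*pi**2.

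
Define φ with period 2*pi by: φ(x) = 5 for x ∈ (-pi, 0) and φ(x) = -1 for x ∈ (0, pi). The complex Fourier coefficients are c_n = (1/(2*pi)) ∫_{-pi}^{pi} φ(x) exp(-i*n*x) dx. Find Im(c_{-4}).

Since φ is real-valued, Im(c_{-4}) = -(1/(2*pi)) ∫_{-pi}^{pi} φ(x) sin(-4*x) dx = b_{4}/2.
Split the integral at the breakpoints.
Directly, an antiderivative of (5) sin(-4*x) is 5*cos(4*x)/4; evaluating from -pi to 0: ∫_{-pi}^{0} (5) sin(-4*x) dx = (5/4) - (5/4) = 0.
Directly, an antiderivative of (-1) sin(-4*x) is -cos(4*x)/4; evaluating from 0 to pi: ∫_{0}^{pi} (-1) sin(-4*x) dx = (-1/4) - (-1/4) = 0.
So ∫_{-pi}^{pi} φ(x) sin(-4*x) dx = 0.
Hence Im(c_{-4}) = (-1/(2*pi))·(0) = 0.

0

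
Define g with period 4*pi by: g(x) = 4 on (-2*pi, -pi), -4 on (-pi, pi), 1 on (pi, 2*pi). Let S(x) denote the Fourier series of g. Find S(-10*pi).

x = -10*pi differs from x = -2*pi by -2 full period(s), and the series is 4*pi-periodic.
At x = -2*pi the one-sided limits are g(-2*pi^-) = 1 and g(-2*pi^+) = 4.
By Dirichlet's theorem the series converges to their average, [(1) + (4)]/2 = 5/2.

5/2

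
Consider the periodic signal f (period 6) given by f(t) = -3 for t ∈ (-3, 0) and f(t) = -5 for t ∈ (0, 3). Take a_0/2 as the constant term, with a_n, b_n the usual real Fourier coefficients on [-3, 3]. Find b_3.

-4/(3*pi)

b_3 = 1/3 ∫_{-3}^{3} f(t) sin(pi*t) dt.
Split the integral at the breakpoints.
Directly, an antiderivative of (-3) sin(pi*t) is 3*cos(pi*t)/pi; evaluating from -3 to 0: ∫_{-3}^{0} (-3) sin(pi*t) dt = (3/pi) - (-3/pi) = 6/pi.
Directly, an antiderivative of (-5) sin(pi*t) is 5*cos(pi*t)/pi; evaluating from 0 to 3: ∫_{0}^{3} (-5) sin(pi*t) dt = (-5/pi) - (5/pi) = -10/pi.
Summing the pieces and multiplying by (1/3) gives b_3 = -4/(3*pi).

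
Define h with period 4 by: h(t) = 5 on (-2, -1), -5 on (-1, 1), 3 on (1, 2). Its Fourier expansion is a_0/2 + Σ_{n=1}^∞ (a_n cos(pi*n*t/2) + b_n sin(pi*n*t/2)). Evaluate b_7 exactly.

-2/(7*pi)

b_7 = 1/2 ∫_{-2}^{2} h(t) sin(7*pi*t/2) dt.
Split the integral at the breakpoints.
Directly, an antiderivative of (5) sin(7*pi*t/2) is -10*cos(7*pi*t/2)/(7*pi); evaluating from -2 to -1: ∫_{-2}^{-1} (5) sin(7*pi*t/2) dt = (0) - (10/(7*pi)) = -10/(7*pi).
Directly, an antiderivative of (-5) sin(7*pi*t/2) is 10*cos(7*pi*t/2)/(7*pi); evaluating from -1 to 1: ∫_{-1}^{1} (-5) sin(7*pi*t/2) dt = (0) - (0) = 0.
Directly, an antiderivative of (3) sin(7*pi*t/2) is -6*cos(7*pi*t/2)/(7*pi); evaluating from 1 to 2: ∫_{1}^{2} (3) sin(7*pi*t/2) dt = (6/(7*pi)) - (0) = 6/(7*pi).
Summing the pieces and multiplying by (1/2) gives b_7 = -2/(7*pi).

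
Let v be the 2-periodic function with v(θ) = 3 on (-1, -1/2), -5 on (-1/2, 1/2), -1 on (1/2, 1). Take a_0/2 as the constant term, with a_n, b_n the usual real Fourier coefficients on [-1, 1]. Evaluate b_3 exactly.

-4/(3*pi)

b_3 = ∫_{-1}^{1} v(θ) sin(3*pi*θ) dθ.
Split the integral at the breakpoints.
Directly, an antiderivative of (3) sin(3*pi*θ) is -cos(3*pi*θ)/pi; evaluating from -1 to -1/2: ∫_{-1}^{-1/2} (3) sin(3*pi*θ) dθ = (0) - (1/pi) = -1/pi.
Directly, an antiderivative of (-5) sin(3*pi*θ) is 5*cos(3*pi*θ)/(3*pi); evaluating from -1/2 to 1/2: ∫_{-1/2}^{1/2} (-5) sin(3*pi*θ) dθ = (0) - (0) = 0.
Directly, an antiderivative of (-1) sin(3*pi*θ) is cos(3*pi*θ)/(3*pi); evaluating from 1/2 to 1: ∫_{1/2}^{1} (-1) sin(3*pi*θ) dθ = (-1/(3*pi)) - (0) = -1/(3*pi).
Summing the pieces gives b_3 = -4/(3*pi).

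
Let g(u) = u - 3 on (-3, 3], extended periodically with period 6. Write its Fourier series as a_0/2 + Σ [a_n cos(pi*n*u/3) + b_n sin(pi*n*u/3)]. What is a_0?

a_0 = 1/3 ∫_{-3}^{3} g(u) du = 1/3 · (-18) = -6.

-6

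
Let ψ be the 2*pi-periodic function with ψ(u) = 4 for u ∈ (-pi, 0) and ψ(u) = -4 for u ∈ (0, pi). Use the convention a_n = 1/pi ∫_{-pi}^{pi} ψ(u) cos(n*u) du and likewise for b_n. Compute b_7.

-16/(7*pi)

b_7 = 1/pi ∫_{-pi}^{pi} ψ(u) sin(7*u) du.
ψ is odd and sin(7*u) is odd, so the integrand is even and b_7 = 2/pi ∫_0^{pi} ψ(u) sin(7*u) du.
Directly, an antiderivative of (-4) sin(7*u) is 4*cos(7*u)/7; evaluating from 0 to pi: ∫_{0}^{pi} (-4) sin(7*u) du = (-4/7) - (4/7) = -8/7.
Hence b_7 = (2/pi)·(-8/7) = -16/(7*pi).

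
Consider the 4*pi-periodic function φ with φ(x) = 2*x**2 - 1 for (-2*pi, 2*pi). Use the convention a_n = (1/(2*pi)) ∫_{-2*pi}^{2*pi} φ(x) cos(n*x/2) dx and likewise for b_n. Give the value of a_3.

-32/9

a_3 = (1/(2*pi)) ∫_{-2*pi}^{2*pi} φ(x) cos(3*x/2) dx.
φ is even and cos(3*x/2) is even, so the integrand is even and a_3 = 1/pi ∫_0^{2*pi} φ(x) cos(3*x/2) dx.
Integrating by parts twice (tabular method), an antiderivative of (2*x**2 - 1) cos(3*x/2) is 4*x**2*sin(3*x/2)/3 + 16*x*cos(3*x/2)/9 - 50*sin(3*x/2)/27; evaluating from 0 to 2*pi: ∫_{0}^{2*pi} (2*x**2 - 1) cos(3*x/2) dx = (-32*pi/9) - (0) = -32*pi/9.
Hence a_3 = (1/pi)·(-32*pi/9) = -32/9.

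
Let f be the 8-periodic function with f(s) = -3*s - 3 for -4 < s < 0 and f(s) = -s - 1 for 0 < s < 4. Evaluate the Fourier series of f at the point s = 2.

f is continuous at s = 2 with value -3, so the series converges to -3 there.

-3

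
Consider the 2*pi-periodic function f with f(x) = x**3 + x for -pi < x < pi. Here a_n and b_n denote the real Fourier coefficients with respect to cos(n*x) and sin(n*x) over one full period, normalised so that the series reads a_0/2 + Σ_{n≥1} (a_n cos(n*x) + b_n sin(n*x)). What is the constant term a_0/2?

0

a_0 = 1/pi ∫_{-pi}^{pi} f(x) dx = 1/pi · (0) = 0.
So the constant term a_0/2 = 0.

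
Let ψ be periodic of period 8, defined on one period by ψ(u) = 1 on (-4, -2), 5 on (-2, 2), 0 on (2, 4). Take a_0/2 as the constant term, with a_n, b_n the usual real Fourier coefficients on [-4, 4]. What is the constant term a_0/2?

a_0 = 1/4 ∫_{-4}^{4} ψ(u) du = 1/4 · (22) = 11/2.
So the constant term a_0/2 = 11/4.

11/4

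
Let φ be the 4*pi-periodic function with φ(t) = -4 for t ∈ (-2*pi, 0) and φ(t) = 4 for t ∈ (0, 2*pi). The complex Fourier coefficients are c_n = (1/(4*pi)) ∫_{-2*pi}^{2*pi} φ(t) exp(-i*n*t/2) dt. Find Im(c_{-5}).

Since φ is real-valued, Im(c_{-5}) = -(1/(4*pi)) ∫_{-2*pi}^{2*pi} φ(t) sin(-5*t/2) dt = b_{5}/2.
φ is odd and sin(-5*t/2) is odd, so the integrand is even: ∫_{-2*pi}^{2*pi} φ(t) sin(-5*t/2) dt = 2∫_0^{2*pi} φ(t) sin(-5*t/2) dt.
Directly, an antiderivative of (4) sin(-5*t/2) is 8*cos(5*t/2)/5; evaluating from 0 to 2*pi: ∫_{0}^{2*pi} (4) sin(-5*t/2) dt = (-8/5) - (8/5) = -16/5.
So ∫_{-2*pi}^{2*pi} φ(t) sin(-5*t/2) dt = -32/5.
Hence Im(c_{-5}) = (-1/(4*pi))·(-32/5) = 8/(5*pi).

8/(5*pi)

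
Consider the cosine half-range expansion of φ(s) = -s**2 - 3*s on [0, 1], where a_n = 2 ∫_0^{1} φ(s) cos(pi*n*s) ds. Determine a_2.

-1/pi**2

a_2 = 2 ∫_0^{1} (-s**2 - 3*s) cos(2*pi*s) ds.
Integrating by parts twice (tabular method), an antiderivative of (-s**2 - 3*s) cos(2*pi*s) is -s**2*sin(2*pi*s)/(2*pi) - 3*s*sin(2*pi*s)/(2*pi) - s*cos(2*pi*s)/(2*pi**2) + sin(2*pi*s)/(4*pi**3) - 3*cos(2*pi*s)/(4*pi**2); evaluating from 0 to 1: ∫_{0}^{1} (-s**2 - 3*s) cos(2*pi*s) ds = (-5/(4*pi**2)) - (-3/(4*pi**2)) = -1/(2*pi**2).
Hence a_2 = 2·(-1/(2*pi**2)) = -1/pi**2.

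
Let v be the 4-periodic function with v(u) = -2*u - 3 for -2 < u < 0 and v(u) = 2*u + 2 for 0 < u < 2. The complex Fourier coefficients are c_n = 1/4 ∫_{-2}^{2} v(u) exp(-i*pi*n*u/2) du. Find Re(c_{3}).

-8/(9*pi**2)

Since v is real-valued, Re(c_{3}) = 1/4 ∫_{-2}^{2} v(u) cos(3*pi*u/2) du = a_{3}/2.
Split the integral at the breakpoints.
Integrating by parts (boundary term plus one more integral), an antiderivative of (-2*u - 3) cos(3*pi*u/2) is -4*u*sin(3*pi*u/2)/(3*pi) - 2*sin(3*pi*u/2)/pi - 8*cos(3*pi*u/2)/(9*pi**2); evaluating from -2 to 0: ∫_{-2}^{0} (-2*u - 3) cos(3*pi*u/2) du = (-8/(9*pi**2)) - (8/(9*pi**2)) = -16/(9*pi**2).
Integrating by parts (boundary term plus one more integral), an antiderivative of (2*u + 2) cos(3*pi*u/2) is 4*u*sin(3*pi*u/2)/(3*pi) + 4*sin(3*pi*u/2)/(3*pi) + 8*cos(3*pi*u/2)/(9*pi**2); evaluating from 0 to 2: ∫_{0}^{2} (2*u + 2) cos(3*pi*u/2) du = (-8/(9*pi**2)) - (8/(9*pi**2)) = -16/(9*pi**2).
So ∫_{-2}^{2} v(u) cos(3*pi*u/2) du = -32/(9*pi**2).
Hence Re(c_{3}) = (1/4)·(-32/(9*pi**2)) = -8/(9*pi**2).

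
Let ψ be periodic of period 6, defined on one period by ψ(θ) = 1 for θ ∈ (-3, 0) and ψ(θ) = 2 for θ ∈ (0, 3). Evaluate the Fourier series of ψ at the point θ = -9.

θ = -9 differs from θ = -3 by -1 full period(s), and the series is 6-periodic.
At θ = -3 the one-sided limits are ψ(-3^-) = 2 and ψ(-3^+) = 1.
By Dirichlet's theorem the series converges to their average, [(2) + (1)]/2 = 3/2.

3/2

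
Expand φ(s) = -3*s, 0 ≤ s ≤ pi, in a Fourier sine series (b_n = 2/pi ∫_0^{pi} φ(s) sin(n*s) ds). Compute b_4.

b_4 = 2/pi ∫_0^{pi} (-3*s) sin(4*s) ds.
Integrating by parts (boundary term plus one more integral), an antiderivative of (-3*s) sin(4*s) is 3*s*cos(4*s)/4 - 3*sin(4*s)/16; evaluating from 0 to pi: ∫_{0}^{pi} (-3*s) sin(4*s) ds = (3*pi/4) - (0) = 3*pi/4.
Hence b_4 = (2/pi)·(3*pi/4) = 3/2.

3/2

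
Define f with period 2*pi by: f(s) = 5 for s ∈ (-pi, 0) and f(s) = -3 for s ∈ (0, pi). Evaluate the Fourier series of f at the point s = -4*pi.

s = -4*pi differs from s = 0 by -2 full period(s), and the series is 2*pi-periodic.
At s = 0 the one-sided limits are f(0^-) = 5 and f(0^+) = -3.
By Dirichlet's theorem the series converges to their average, [(5) + (-3)]/2 = 1.

1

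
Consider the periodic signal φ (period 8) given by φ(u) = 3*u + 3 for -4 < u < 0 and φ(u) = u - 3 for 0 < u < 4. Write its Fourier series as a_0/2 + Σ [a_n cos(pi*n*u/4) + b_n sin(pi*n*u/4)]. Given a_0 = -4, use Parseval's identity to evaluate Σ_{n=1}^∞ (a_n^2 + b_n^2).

46/3

Parseval: a_0^2/2 + Σ_{n≥1} (a_n^2+b_n^2) = 1/4 ∫_{-4}^{4} φ(u)^2 du = 70/3.
Subtract a_0^2/2 = 8: Σ (a_n^2+b_n^2) = 46/3.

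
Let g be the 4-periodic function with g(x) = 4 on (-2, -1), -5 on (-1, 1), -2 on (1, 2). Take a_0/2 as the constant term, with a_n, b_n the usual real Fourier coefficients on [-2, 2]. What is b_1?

b_1 = 1/2 ∫_{-2}^{2} g(x) sin(pi*x/2) dx.
Split the integral at the breakpoints.
Directly, an antiderivative of (4) sin(pi*x/2) is -8*cos(pi*x/2)/pi; evaluating from -2 to -1: ∫_{-2}^{-1} (4) sin(pi*x/2) dx = (0) - (8/pi) = -8/pi.
Directly, an antiderivative of (-5) sin(pi*x/2) is 10*cos(pi*x/2)/pi; evaluating from -1 to 1: ∫_{-1}^{1} (-5) sin(pi*x/2) dx = (0) - (0) = 0.
Directly, an antiderivative of (-2) sin(pi*x/2) is 4*cos(pi*x/2)/pi; evaluating from 1 to 2: ∫_{1}^{2} (-2) sin(pi*x/2) dx = (-4/pi) - (0) = -4/pi.
Summing the pieces and multiplying by (1/2) gives b_1 = -6/pi.

-6/pi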